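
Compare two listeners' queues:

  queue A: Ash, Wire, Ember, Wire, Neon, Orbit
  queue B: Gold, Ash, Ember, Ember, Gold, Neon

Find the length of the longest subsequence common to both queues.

Match Ash at queue A[1]=queue B[2] → Ember at queue A[3]=queue B[4] → Neon at queue A[5]=queue B[6] — 3 songs in the same relative order in both, and the DP table's final entry dp[6][6] is also 3, so no common subsequence is longer.

3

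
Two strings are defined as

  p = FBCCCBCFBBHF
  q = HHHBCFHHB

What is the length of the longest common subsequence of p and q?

Let dp[i][j] be the LCS length of the first i characters of p and the first j characters of q. dp[i][j] = dp[i-1][j-1]+1 when the i-th and j-th characters match, else max(dp[i-1][j], dp[i][j-1]).
    ·  H  H  H  B  C  F  H  H  B
 ·  0  0  0  0  0  0  0  0  0  0
 F  0  0  0  0  0  0  1  1  1  1
 B  0  0  0  0  1  1  1  1  1  2
 C  0  0  0  0  1  2  2  2  2  2
 C  0  0  0  0  1  2  2  2  2  2
 C  0  0  0  0  1  2  2  2  2  2
 B  0  0  0  0  1  2  2  2  2  3
 C  0  0  0  0  1  2  2  2  2  3
 F  0  0  0  0  1  2  3  3  3  3
 B  0  0  0  0  1  2  3  3  3  4
 B  0  0  0  0  1  2  3  3  3  4
 H  0  1  1  1  1  2  3  4  4  4
 F  0  1  1  1  1  2  3  4  4  4
dp[12][9] = 4. One LCS (by backtracking along matches): BCFB.

4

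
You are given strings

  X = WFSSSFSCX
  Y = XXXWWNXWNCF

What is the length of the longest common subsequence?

2

Taking W (X #1, Y #8); then F (X #6, Y #11) gives a common subsequence of length 2. Since dp[9][11] = 2, nothing longer is possible.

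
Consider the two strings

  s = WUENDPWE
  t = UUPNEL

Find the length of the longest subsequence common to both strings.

3

Let dp[i][j] be the LCS length of the first i characters of s and the first j characters of t. dp[i][j] = dp[i-1][j-1]+1 when the i-th and j-th characters match, else max(dp[i-1][j], dp[i][j-1]).
    ·  U  U  P  N  E  L
 ·  0  0  0  0  0  0  0
 W  0  0  0  0  0  0  0
 U  0  1  1  1  1  1  1
 E  0  1  1  1  1  2  2
 N  0  1  1  1  2  2  2
 D  0  1  1  1  2  2  2
 P  0  1  1  2  2  2  2
 W  0  1  1  2  2  2  2
 E  0  1  1  2  2  3  3
dp[8][6] = 3. One LCS (by backtracking along matches): UNE.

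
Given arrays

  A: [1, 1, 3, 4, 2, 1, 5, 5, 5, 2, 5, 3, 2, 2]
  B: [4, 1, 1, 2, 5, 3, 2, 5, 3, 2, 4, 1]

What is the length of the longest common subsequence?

8

Pick 1 [1,2], then 1 [2,3], then 2 [5,4], then 5 [7,5], then 2 [10,7], then 5 [11,8], then 3 [12,9], then 2 [13,10]; all 8 values appear in both, in order. dp[14][12] = 8 confirms this is the maximum.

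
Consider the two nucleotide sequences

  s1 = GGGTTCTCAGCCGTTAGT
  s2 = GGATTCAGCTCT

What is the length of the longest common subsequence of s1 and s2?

10

Pick G at s1[1]=s2[1], then G at s1[2]=s2[2], then T at s1[5]=s2[4], then T at s1[7]=s2[5], then C at s1[8]=s2[6], then A at s1[9]=s2[7], then G at s1[10]=s2[8], then C at s1[11]=s2[9], then C at s1[12]=s2[11], then T at s1[18]=s2[12]; all 10 bases appear in both, in order, and the DP table's final entry dp[18][12] is also 10, so no common subsequence is longer.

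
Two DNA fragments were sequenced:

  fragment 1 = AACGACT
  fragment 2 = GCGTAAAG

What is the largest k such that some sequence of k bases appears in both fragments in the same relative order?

Match A [1,6] → A [2,7] → G [4,8] — 3 bases in the same relative order in both, and the DP table's final entry dp[7][8] is also 3, so no common subsequence is longer.

3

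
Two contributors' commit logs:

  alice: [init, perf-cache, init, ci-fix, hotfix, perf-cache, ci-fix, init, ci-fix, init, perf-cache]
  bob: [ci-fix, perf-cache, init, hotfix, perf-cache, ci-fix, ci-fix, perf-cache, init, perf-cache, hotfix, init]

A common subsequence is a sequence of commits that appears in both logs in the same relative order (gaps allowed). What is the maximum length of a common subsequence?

Match perf-cache [2,2], then init [3,3], then hotfix [5,4], then perf-cache [6,5], then ci-fix [7,6], then ci-fix [9,7], then init [10,9], then perf-cache [11,10] — 8 commits in the same relative order in both. The LCS DP gives dp[11][12] = 8, so this is optimal.

8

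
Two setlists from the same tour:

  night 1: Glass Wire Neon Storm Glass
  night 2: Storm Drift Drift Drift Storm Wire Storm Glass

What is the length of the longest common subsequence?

3

Taking Wire (night 1 #2, night 2 #6), then Storm (night 1 #4, night 2 #7), then Glass (night 1 #5, night 2 #8) gives a common subsequence of length 3. Since dp[5][8] = 3, nothing longer is possible.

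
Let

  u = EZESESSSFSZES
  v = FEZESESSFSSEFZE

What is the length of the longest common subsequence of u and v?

11

Pick E [1,2] → Z [2,3] → E [3,4] → S [4,5] → E [5,6] → S [6,8] → S [7,10] → S [8,11] → F [9,13] → Z [11,14] → E [12,15]; all 11 characters appear in both, in order. Since dp[13][15] = 11, nothing longer is possible.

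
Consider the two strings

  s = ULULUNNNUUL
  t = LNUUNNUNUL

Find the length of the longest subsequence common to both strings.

Let dp[i][j] be the LCS length of the first i characters of s and the first j characters of t. dp[i][j] = dp[i-1][j-1]+1 when the i-th and j-th characters match, else max(dp[i-1][j], dp[i][j-1]).
    ·  L  N  U  U  N  N  U  N  U  L
 ·  0  0  0  0  0  0  0  0  0  0  0
 U  0  0  0  1  1  1  1  1  1  1  1
 L  0  1  1  1  1  1  1  1  1  1  2
 U  0  1  1  2  2  2  2  2  2  2  2
 L  0  1  1  2  2  2  2  2  2  2  3
 U  0  1  1  2  3  3  3  3  3  3  3
 N  0  1  2  2  3  4  4  4  4  4  4
 N  0  1  2  2  3  4  5  5  5  5  5
 N  0  1  2  2  3  4  5  5  6  6  6
 U  0  1  2  3  3  4  5  6  6  7  7
 U  0  1  2  3  4  4  5  6  6  7  7
 L  0  1  2  3  4  4  5  6  6  7  8
dp[11][10] = 8. One LCS (by backtracking along matches): LUUNNNUL.

8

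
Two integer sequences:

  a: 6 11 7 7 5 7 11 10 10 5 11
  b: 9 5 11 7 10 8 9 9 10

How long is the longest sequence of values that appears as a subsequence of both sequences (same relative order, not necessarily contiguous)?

Let dp[i][j] be the LCS length of the first i values of a and the first j values of b. dp[i][j] = dp[i-1][j-1]+1 when the i-th and j-th values match, else max(dp[i-1][j], dp[i][j-1]).
    ·  9  5 11  7 10  8  9  9 10
 ·  0  0  0  0  0  0  0  0  0  0
 6  0  0  0  0  0  0  0  0  0  0
11  0  0  0  1  1  1  1  1  1  1
 7  0  0  0  1  2  2  2  2  2  2
 7  0  0  0  1  2  2  2  2  2  2
 5  0  0  1  1  2  2  2  2  2  2
 7  0  0  1  1  2  2  2  2  2  2
11  0  0  1  2  2  2  2  2  2  2
10  0  0  1  2  2  3  3  3  3  3
10  0  0  1  2  2  3  3  3  3  4
 5  0  0  1  2  2  3  3  3  3  4
11  0  0  1  2  2  3  3  3  3  4
dp[11][9] = 4. One LCS (by backtracking along matches): 11, 7, 10, 10.

4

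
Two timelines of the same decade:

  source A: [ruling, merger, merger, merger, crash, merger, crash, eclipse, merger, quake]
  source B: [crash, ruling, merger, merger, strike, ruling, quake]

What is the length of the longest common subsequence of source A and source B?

4

One common subsequence of length 4: ruling (source A #1, source B #2), then merger (source A #2, source B #3), then merger (source A #3, source B #4), then quake (source A #10, source B #7), and the DP table's final entry dp[10][7] is also 4, so no common subsequence is longer.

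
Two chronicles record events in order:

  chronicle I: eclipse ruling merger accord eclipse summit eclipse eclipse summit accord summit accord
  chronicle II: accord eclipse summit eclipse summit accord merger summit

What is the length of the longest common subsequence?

One common subsequence of length 7: accord at chronicle I[4]=chronicle II[1], then eclipse at chronicle I[5]=chronicle II[2], then summit at chronicle I[6]=chronicle II[3], then eclipse at chronicle I[8]=chronicle II[4], then summit at chronicle I[9]=chronicle II[5], then accord at chronicle I[10]=chronicle II[6], then summit at chronicle I[11]=chronicle II[8], and the DP table's final entry dp[12][8] is also 7, so no common subsequence is longer.

7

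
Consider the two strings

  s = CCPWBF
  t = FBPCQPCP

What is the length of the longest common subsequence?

Let dp[i][j] be the LCS length of the first i characters of s and the first j characters of t. dp[i][j] = dp[i-1][j-1]+1 when the i-th and j-th characters match, else max(dp[i-1][j], dp[i][j-1]).
    ·  F  B  P  C  Q  P  C  P
 ·  0  0  0  0  0  0  0  0  0
 C  0  0  0  0  1  1  1  1  1
 C  0  0  0  0  1  1  1  2  2
 P  0  0  0  1  1  1  2  2  3
 W  0  0  0  1  1  1  2  2  3
 B  0  0  1  1  1  1  2  2  3
 F  0  1  1  1  1  1  2  2  3
dp[6][8] = 3. One LCS (by backtracking along matches): CCP.

3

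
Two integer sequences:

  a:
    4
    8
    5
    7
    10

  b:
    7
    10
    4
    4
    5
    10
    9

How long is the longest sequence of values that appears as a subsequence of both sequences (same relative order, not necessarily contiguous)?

Let dp[i][j] be the LCS length of the first i values of a and the first j values of b. dp[i][j] = dp[i-1][j-1]+1 when the i-th and j-th values match, else max(dp[i-1][j], dp[i][j-1]).
    ·  7 10  4  4  5 10  9
 ·  0  0  0  0  0  0  0  0
 4  0  0  0  1  1  1  1  1
 8  0  0  0  1  1  1  1  1
 5  0  0  0  1  1  2  2  2
 7  0  1  1  1  1  2  2  2
10  0  1  2  2  2  2  3  3
dp[5][7] = 3. One LCS (by backtracking along matches): 4, 5, 10.

3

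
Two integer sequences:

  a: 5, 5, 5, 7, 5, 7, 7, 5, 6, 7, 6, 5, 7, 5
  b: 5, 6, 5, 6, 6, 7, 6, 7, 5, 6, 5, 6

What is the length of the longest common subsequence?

7

Taking 5 at a[1]=b[1]; then 5 at a[2]=b[3]; then 7 at a[4]=b[6]; then 7 at a[7]=b[8]; then 5 at a[8]=b[9]; then 6 at a[9]=b[10]; then 6 at a[11]=b[12] gives a common subsequence of length 7. The LCS DP gives dp[14][12] = 7, so this is optimal.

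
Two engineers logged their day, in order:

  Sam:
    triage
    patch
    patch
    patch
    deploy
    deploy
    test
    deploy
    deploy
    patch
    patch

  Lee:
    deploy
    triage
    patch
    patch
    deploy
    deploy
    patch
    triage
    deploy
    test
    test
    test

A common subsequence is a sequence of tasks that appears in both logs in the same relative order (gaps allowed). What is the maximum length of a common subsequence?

Pick triage [1,2] → patch [2,3] → patch [3,4] → patch [4,7] → deploy [5,9] → test [7,12]; all 6 tasks appear in both, in order. The LCS DP gives dp[11][12] = 6, so this is optimal.

6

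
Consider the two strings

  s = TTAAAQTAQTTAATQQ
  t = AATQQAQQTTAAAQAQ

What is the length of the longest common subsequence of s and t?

11

Taking A at s[3]=t[1], A at s[4]=t[2], A at s[5]=t[6], Q at s[6]=t[7], Q at s[9]=t[8], T at s[10]=t[9], T at s[11]=t[10], A at s[12]=t[12], A at s[13]=t[13], Q at s[15]=t[14], Q at s[16]=t[16] gives a common subsequence of length 11, and the DP table's final entry dp[16][16] is also 11, so no common subsequence is longer.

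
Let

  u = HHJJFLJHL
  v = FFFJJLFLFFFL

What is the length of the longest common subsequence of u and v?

Let dp[i][j] be the LCS length of the first i characters of u and the first j characters of v. dp[i][j] = dp[i-1][j-1]+1 when the i-th and j-th characters match, else max(dp[i-1][j], dp[i][j-1]).
    ·  F  F  F  J  J  L  F  L  F  F  F  L
 ·  0  0  0  0  0  0  0  0  0  0  0  0  0
 H  0  0  0  0  0  0  0  0  0  0  0  0  0
 H  0  0  0  0  0  0  0  0  0  0  0  0  0
 J  0  0  0  0  1  1  1  1  1  1  1  1  1
 J  0  0  0  0  1  2  2  2  2  2  2  2  2
 F  0  1  1  1  1  2  2  3  3  3  3  3  3
 L  0  1  1  1  1  2  3  3  4  4  4  4  4
 J  0  1  1  1  2  2  3  3  4  4  4  4  4
 H  0  1  1  1  2  2  3  3  4  4  4  4  4
 L  0  1  1  1  2  2  3  3  4  4  4  4  5
dp[9][12] = 5. One LCS (by backtracking along matches): JJFLL.

5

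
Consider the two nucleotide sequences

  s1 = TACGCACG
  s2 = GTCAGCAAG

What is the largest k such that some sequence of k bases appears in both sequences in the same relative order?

Taking T [1,2] → A [2,4] → G [4,5] → C [5,6] → A [6,8] → G [8,9] gives a common subsequence of length 6. The LCS DP gives dp[8][9] = 6, so this is optimal.

6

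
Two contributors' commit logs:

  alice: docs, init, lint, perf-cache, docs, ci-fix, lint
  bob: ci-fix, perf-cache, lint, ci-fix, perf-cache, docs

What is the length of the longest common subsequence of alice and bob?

3

Taking lint [3,3]; then perf-cache [4,5]; then docs [5,6] gives a common subsequence of length 3. The LCS DP gives dp[7][6] = 3, so this is optimal.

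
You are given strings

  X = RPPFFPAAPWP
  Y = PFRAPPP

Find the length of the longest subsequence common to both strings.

Taking P (X #3, Y #1) → F (X #4, Y #2) → P (X #6, Y #5) → P (X #9, Y #6) → P (X #11, Y #7) gives a common subsequence of length 5. Since dp[11][7] = 5, nothing longer is possible.

5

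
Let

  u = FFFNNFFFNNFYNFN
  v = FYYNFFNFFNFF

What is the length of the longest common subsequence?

Pick F [1,1], F [2,5], F [3,6], N [5,7], F [7,8], F [8,9], N [10,10], F [11,11], F [14,12]; all 9 characters appear in both, in order. dp[15][12] = 9 confirms this is the maximum.

9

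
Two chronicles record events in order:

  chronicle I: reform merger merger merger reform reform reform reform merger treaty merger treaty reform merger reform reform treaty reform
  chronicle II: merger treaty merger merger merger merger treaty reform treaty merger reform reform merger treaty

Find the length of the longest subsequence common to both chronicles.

11

Pick merger [2,1], merger [3,3], merger [4,4], merger [9,5], merger [11,6], treaty [12,7], reform [13,8], merger [14,10], reform [15,11], reform [16,12], treaty [17,14]; all 11 events appear in both, in order. dp[18][14] = 11 confirms this is the maximum.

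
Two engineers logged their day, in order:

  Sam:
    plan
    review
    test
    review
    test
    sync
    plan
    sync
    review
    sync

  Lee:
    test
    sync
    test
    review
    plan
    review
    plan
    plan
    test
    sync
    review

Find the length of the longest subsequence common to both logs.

5

Match plan (Sam #1, Lee #5), then review (Sam #2, Lee #6), then test (Sam #5, Lee #9), then sync (Sam #8, Lee #10), then review (Sam #9, Lee #11) — 5 tasks in the same relative order in both. The LCS DP gives dp[10][11] = 5, so this is optimal.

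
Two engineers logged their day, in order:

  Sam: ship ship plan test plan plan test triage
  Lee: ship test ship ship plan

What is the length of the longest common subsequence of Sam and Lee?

Match ship (Sam #1, Lee #3), ship (Sam #2, Lee #4), plan (Sam #6, Lee #5) — 3 tasks in the same relative order in both. Since dp[8][5] = 3, nothing longer is possible.

3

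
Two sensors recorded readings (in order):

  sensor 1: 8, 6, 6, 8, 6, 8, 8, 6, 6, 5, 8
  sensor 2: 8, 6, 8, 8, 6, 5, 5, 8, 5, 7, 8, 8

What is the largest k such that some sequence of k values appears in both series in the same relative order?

Pick 8 [1,1], then 6 [2,2], then 8 [4,4], then 6 [5,5], then 8 [6,8], then 8 [7,11], then 8 [11,12]; all 7 values appear in both, in order. The LCS DP gives dp[11][12] = 7, so this is optimal.

7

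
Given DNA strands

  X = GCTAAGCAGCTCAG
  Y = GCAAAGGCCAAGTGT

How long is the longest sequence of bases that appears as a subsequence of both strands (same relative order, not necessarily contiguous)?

10

Match G [1,1], C [2,2], A [4,4], A [5,5], G [6,7], C [7,9], A [8,11], G [9,12], T [11,13], G [14,14] — 10 bases in the same relative order in both. The LCS DP gives dp[14][15] = 10, so this is optimal.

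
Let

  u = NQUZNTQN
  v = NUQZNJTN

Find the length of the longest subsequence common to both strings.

6

Match N [1,1], then Q [2,3], then Z [4,4], then N [5,5], then T [6,7], then N [8,8] — 6 characters in the same relative order in both. dp[8][8] = 6 confirms this is the maximum.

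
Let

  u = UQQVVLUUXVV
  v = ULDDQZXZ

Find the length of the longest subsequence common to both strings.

Pick U (u #1, v #1), Q (u #2, v #5), X (u #9, v #7); all 3 characters appear in both, in order. Since dp[11][8] = 3, nothing longer is possible.

3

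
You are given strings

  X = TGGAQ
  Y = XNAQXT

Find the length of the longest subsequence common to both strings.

2

Taking A (X #4, Y #3), Q (X #5, Y #4) gives a common subsequence of length 2. The LCS DP gives dp[5][6] = 2, so this is optimal.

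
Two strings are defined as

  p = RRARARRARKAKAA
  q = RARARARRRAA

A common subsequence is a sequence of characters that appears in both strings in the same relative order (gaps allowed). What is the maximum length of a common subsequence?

10

Taking R (p #1, q #1) → R (p #2, q #3) → A (p #3, q #4) → R (p #4, q #5) → A (p #5, q #6) → R (p #6, q #7) → R (p #7, q #8) → R (p #9, q #9) → A (p #13, q #10) → A (p #14, q #11) gives a common subsequence of length 10. The LCS DP gives dp[14][11] = 10, so this is optimal.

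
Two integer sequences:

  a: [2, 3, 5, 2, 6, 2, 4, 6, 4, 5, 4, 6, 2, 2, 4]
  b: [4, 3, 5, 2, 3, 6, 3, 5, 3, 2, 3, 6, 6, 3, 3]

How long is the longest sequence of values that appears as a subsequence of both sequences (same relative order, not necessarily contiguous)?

Taking 3 (a #2, b #2) → 5 (a #3, b #3) → 2 (a #4, b #4) → 6 (a #5, b #6) → 2 (a #6, b #10) → 6 (a #8, b #12) → 6 (a #12, b #13) gives a common subsequence of length 7, and the DP table's final entry dp[15][15] is also 7, so no common subsequence is longer.

7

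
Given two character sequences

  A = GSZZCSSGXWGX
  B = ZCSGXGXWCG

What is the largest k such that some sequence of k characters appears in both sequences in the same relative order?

7

Pick Z (A #4, B #1), C (A #5, B #2), S (A #6, B #3), G (A #8, B #6), X (A #9, B #7), W (A #10, B #8), G (A #11, B #10); all 7 characters appear in both, in order. dp[12][10] = 7 confirms this is the maximum.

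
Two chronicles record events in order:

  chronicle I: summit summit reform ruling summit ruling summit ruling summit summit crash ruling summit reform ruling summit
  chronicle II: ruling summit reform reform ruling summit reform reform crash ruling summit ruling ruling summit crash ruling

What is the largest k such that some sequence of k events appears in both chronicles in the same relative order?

One common subsequence of length 10: summit [1,2], then summit [2,6], then reform [3,8], then ruling [4,10], then summit [5,11], then ruling [6,12], then ruling [8,13], then summit [10,14], then crash [11,15], then ruling [15,16]. dp[16][16] = 10 confirms this is the maximum.

10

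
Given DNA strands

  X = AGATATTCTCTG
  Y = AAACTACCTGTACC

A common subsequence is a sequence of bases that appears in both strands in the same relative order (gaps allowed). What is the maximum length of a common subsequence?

Match A (X #1, Y #2) → A (X #3, Y #3) → T (X #4, Y #5) → A (X #5, Y #6) → T (X #6, Y #9) → T (X #7, Y #11) → C (X #8, Y #13) → C (X #10, Y #14) — 8 bases in the same relative order in both. dp[12][14] = 8 confirms this is the maximum.

8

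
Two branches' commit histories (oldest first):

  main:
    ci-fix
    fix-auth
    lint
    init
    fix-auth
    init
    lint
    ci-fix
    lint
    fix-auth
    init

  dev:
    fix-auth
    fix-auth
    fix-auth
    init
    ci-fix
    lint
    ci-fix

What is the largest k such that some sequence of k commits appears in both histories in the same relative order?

Pick fix-auth [2,2], fix-auth [5,3], init [6,4], lint [7,6], ci-fix [8,7]; all 5 commits appear in both, in order. The LCS DP gives dp[11][7] = 5, so this is optimal.

5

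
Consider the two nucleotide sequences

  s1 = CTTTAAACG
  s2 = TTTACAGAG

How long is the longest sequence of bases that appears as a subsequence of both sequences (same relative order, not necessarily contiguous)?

7

One common subsequence of length 7: T (s1 #2, s2 #1), T (s1 #3, s2 #2), T (s1 #4, s2 #3), A (s1 #5, s2 #4), A (s1 #6, s2 #6), A (s1 #7, s2 #8), G (s1 #9, s2 #9). Since dp[9][9] = 7, nothing longer is possible.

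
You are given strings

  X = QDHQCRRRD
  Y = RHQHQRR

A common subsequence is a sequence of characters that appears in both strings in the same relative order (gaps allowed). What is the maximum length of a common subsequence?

Let dp[i][j] be the LCS length of the first i characters of X and the first j characters of Y. dp[i][j] = dp[i-1][j-1]+1 when the i-th and j-th characters match, else max(dp[i-1][j], dp[i][j-1]).
    ·  R  H  Q  H  Q  R  R
 ·  0  0  0  0  0  0  0  0
 Q  0  0  0  1  1  1  1  1
 D  0  0  0  1  1  1  1  1
 H  0  0  1  1  2  2  2  2
 Q  0  0  1  2  2  3  3  3
 C  0  0  1  2  2  3  3  3
 R  0  1  1  2  2  3  4  4
 R  0  1  1  2  2  3  4  5
 R  0  1  1  2  2  3  4  5
 D  0  1  1  2  2  3  4  5
dp[9][7] = 5. One LCS (by backtracking along matches): QHQRR.

5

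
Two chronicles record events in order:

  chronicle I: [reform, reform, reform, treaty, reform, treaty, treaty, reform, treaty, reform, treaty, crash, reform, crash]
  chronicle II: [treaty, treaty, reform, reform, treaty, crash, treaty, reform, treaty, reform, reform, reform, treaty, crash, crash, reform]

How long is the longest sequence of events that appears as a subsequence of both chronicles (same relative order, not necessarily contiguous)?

One common subsequence of length 10: reform (chronicle I #1, chronicle II #3), reform (chronicle I #2, chronicle II #4), reform (chronicle I #3, chronicle II #8), treaty (chronicle I #4, chronicle II #9), reform (chronicle I #5, chronicle II #10), reform (chronicle I #8, chronicle II #11), reform (chronicle I #10, chronicle II #12), treaty (chronicle I #11, chronicle II #13), crash (chronicle I #12, chronicle II #15), reform (chronicle I #13, chronicle II #16). Since dp[14][16] = 10, nothing longer is possible.

10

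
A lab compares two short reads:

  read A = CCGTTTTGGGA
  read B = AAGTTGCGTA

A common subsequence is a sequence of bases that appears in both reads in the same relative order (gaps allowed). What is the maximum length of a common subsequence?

Let dp[i][j] be the LCS length of the first i bases of read A and the first j bases of read B. dp[i][j] = dp[i-1][j-1]+1 when the i-th and j-th bases match, else max(dp[i-1][j], dp[i][j-1]).
    ·  A  A  G  T  T  G  C  G  T  A
 ·  0  0  0  0  0  0  0  0  0  0  0
 C  0  0  0  0  0  0  0  1  1  1  1
 C  0  0  0  0  0  0  0  1  1  1  1
 G  0  0  0  1  1  1  1  1  2  2  2
 T  0  0  0  1  2  2  2  2  2  3  3
 T  0  0  0  1  2  3  3  3  3  3  3
 T  0  0  0  1  2  3  3  3  3  4  4
 T  0  0  0  1  2  3  3  3  3  4  4
 G  0  0  0  1  2  3  4  4  4  4  4
 G  0  0  0  1  2  3  4  4  5  5  5
 G  0  0  0  1  2  3  4  4  5  5  5
 A  0  1  1  1  2  3  4  4  5  5  6
dp[11][10] = 6. One LCS (by backtracking along matches): GTTGGA.

6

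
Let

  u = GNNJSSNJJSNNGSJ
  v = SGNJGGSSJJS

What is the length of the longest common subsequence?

Match G at u[1]=v[2], N at u[3]=v[3], J at u[4]=v[4], S at u[5]=v[7], S at u[6]=v[8], J at u[8]=v[9], J at u[9]=v[10], S at u[14]=v[11] — 8 characters in the same relative order in both. The LCS DP gives dp[15][11] = 8, so this is optimal.

8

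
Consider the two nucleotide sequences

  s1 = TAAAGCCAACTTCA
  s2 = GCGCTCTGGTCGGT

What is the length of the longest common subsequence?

7

Match G [5,1] → C [6,2] → C [7,4] → C [10,6] → T [11,7] → T [12,10] → C [13,11] — 7 bases in the same relative order in both. Since dp[14][14] = 7, nothing longer is possible.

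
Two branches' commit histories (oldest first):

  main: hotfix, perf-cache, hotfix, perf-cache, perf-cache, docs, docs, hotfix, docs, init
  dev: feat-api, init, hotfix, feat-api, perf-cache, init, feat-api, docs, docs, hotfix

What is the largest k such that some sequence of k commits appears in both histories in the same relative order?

Taking hotfix [1,3]; then perf-cache [2,5]; then docs [6,8]; then docs [7,9]; then hotfix [8,10] gives a common subsequence of length 5, and the DP table's final entry dp[10][10] is also 5, so no common subsequence is longer.

5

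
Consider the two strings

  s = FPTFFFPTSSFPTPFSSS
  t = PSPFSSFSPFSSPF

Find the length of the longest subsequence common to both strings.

9

Taking P [2,3]; then F [6,4]; then S [9,5]; then S [10,6]; then F [11,7]; then P [14,9]; then F [15,10]; then S [16,11]; then S [17,12] gives a common subsequence of length 9. Since dp[18][14] = 9, nothing longer is possible.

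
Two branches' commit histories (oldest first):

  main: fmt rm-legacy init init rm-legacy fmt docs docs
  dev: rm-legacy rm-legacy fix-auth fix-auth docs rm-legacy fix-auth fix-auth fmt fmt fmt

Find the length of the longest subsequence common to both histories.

One common subsequence of length 3: rm-legacy [2,2]; then rm-legacy [5,6]; then fmt [6,11], and the DP table's final entry dp[8][11] is also 3, so no common subsequence is longer.

3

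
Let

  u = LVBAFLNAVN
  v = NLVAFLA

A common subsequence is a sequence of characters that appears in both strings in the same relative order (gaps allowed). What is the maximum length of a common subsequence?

Taking L [1,2], then V [2,3], then A [4,4], then F [5,5], then L [6,6], then A [8,7] gives a common subsequence of length 6. Since dp[10][7] = 6, nothing longer is possible.

6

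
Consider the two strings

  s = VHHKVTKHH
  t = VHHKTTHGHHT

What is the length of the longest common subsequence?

Pick V (s #1, t #1) → H (s #2, t #2) → H (s #3, t #3) → K (s #4, t #4) → T (s #6, t #6) → H (s #8, t #9) → H (s #9, t #10); all 7 characters appear in both, in order, and the DP table's final entry dp[9][11] is also 7, so no common subsequence is longer.

7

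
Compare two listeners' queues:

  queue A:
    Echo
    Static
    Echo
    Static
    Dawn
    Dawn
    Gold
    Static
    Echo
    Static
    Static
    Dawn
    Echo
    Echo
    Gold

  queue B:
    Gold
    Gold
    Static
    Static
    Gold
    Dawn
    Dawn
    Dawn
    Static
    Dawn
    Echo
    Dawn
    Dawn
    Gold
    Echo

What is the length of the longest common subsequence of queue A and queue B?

8

Pick Static (queue A #2, queue B #3), then Static (queue A #4, queue B #4), then Dawn (queue A #5, queue B #7), then Dawn (queue A #6, queue B #8), then Static (queue A #8, queue B #9), then Echo (queue A #9, queue B #11), then Dawn (queue A #12, queue B #13), then Echo (queue A #14, queue B #15); all 8 songs appear in both, in order. The LCS DP gives dp[15][15] = 8, so this is optimal.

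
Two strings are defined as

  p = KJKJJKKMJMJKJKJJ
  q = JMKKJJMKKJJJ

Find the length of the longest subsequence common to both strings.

Match K [1,3], K [3,4], J [4,5], J [5,6], K [7,8], K [12,9], J [13,10], J [15,11], J [16,12] — 9 characters in the same relative order in both, and the DP table's final entry dp[16][12] is also 9, so no common subsequence is longer.

9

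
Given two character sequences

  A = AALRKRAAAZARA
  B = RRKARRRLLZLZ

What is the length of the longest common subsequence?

Match A [1,4], R [4,6], R [6,7], Z [10,12] — 4 characters in the same relative order in both. dp[13][12] = 4 confirms this is the maximum.

4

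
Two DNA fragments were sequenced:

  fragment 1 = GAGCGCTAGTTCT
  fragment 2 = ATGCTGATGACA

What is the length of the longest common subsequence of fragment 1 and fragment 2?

Taking A at fragment 1[2]=fragment 2[1] → G at fragment 1[3]=fragment 2[3] → C at fragment 1[4]=fragment 2[4] → G at fragment 1[5]=fragment 2[6] → T at fragment 1[7]=fragment 2[8] → A at fragment 1[8]=fragment 2[10] → C at fragment 1[12]=fragment 2[11] gives a common subsequence of length 7. Since dp[13][12] = 7, nothing longer is possible.

7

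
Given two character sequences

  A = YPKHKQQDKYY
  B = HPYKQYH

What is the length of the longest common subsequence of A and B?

4

Pick Y at A[1]=B[3], then K at A[5]=B[4], then Q at A[7]=B[5], then Y at A[10]=B[6]; all 4 characters appear in both, in order. dp[11][7] = 4 confirms this is the maximum.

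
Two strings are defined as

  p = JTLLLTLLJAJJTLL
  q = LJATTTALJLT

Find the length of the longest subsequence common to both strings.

Pick J (p #1, q #2); then T (p #2, q #5); then T (p #6, q #6); then L (p #7, q #8); then L (p #8, q #10); then T (p #13, q #11); all 6 characters appear in both, in order. dp[15][11] = 6 confirms this is the maximum.

6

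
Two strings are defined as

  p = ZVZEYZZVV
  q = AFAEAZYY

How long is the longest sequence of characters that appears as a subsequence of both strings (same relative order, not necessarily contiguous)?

2

Let dp[i][j] be the LCS length of the first i characters of p and the first j characters of q. dp[i][j] = dp[i-1][j-1]+1 when the i-th and j-th characters match, else max(dp[i-1][j], dp[i][j-1]).
    ·  A  F  A  E  A  Z  Y  Y
 ·  0  0  0  0  0  0  0  0  0
 Z  0  0  0  0  0  0  1  1  1
 V  0  0  0  0  0  0  1  1  1
 Z  0  0  0  0  0  0  1  1  1
 E  0  0  0  0  1  1  1  1  1
 Y  0  0  0  0  1  1  1  2  2
 Z  0  0  0  0  1  1  2  2  2
 Z  0  0  0  0  1  1  2  2  2
 V  0  0  0  0  1  1  2  2  2
 V  0  0  0  0  1  1  2  2  2
dp[9][8] = 2. One LCS (by backtracking along matches): ZY.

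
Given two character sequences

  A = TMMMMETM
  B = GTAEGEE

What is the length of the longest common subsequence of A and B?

Let dp[i][j] be the LCS length of the first i characters of A and the first j characters of B. dp[i][j] = dp[i-1][j-1]+1 when the i-th and j-th characters match, else max(dp[i-1][j], dp[i][j-1]).
    ·  G  T  A  E  G  E  E
 ·  0  0  0  0  0  0  0  0
 T  0  0  1  1  1  1  1  1
 M  0  0  1  1  1  1  1  1
 M  0  0  1  1  1  1  1  1
 M  0  0  1  1  1  1  1  1
 M  0  0  1  1  1  1  1  1
 E  0  0  1  1  2  2  2  2
 T  0  0  1  1  2  2  2  2
 M  0  0  1  1  2  2  2  2
dp[8][7] = 2. One LCS (by backtracking along matches): TE.

2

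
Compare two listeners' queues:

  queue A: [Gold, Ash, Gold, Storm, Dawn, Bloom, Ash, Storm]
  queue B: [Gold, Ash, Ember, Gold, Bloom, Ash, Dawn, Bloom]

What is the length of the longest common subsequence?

One common subsequence of length 5: Gold [1,1] → Ash [2,2] → Gold [3,4] → Dawn [5,7] → Bloom [6,8]. The LCS DP gives dp[8][8] = 5, so this is optimal.

5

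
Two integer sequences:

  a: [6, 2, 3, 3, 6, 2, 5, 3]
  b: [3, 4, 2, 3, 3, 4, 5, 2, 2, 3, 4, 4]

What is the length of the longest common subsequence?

Let dp[i][j] be the LCS length of the first i values of a and the first j values of b. dp[i][j] = dp[i-1][j-1]+1 when the i-th and j-th values match, else max(dp[i-1][j], dp[i][j-1]).
    ·  3  4  2  3  3  4  5  2  2  3  4  4
 ·  0  0  0  0  0  0  0  0  0  0  0  0  0
 6  0  0  0  0  0  0  0  0  0  0  0  0  0
 2  0  0  0  1  1  1  1  1  1  1  1  1  1
 3  0  1  1  1  2  2  2  2  2  2  2  2  2
 3  0  1  1  1  2  3  3  3  3  3  3  3  3
 6  0  1  1  1  2  3  3  3  3  3  3  3  3
 2  0  1  1  2  2  3  3  3  4  4  4  4  4
 5  0  1  1  2  2  3  3  4  4  4  4  4  4
 3  0  1  1  2  3  3  3  4  4  4  5  5  5
dp[8][12] = 5. One LCS (by backtracking along matches): 2, 3, 3, 2, 3.

5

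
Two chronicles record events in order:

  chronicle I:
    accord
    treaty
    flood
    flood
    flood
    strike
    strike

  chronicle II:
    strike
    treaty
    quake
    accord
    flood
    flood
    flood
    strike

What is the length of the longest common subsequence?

Match accord at chronicle I[1]=chronicle II[4], flood at chronicle I[3]=chronicle II[5], flood at chronicle I[4]=chronicle II[6], flood at chronicle I[5]=chronicle II[7], strike at chronicle I[7]=chronicle II[8] — 5 events in the same relative order in both. Since dp[7][8] = 5, nothing longer is possible.

5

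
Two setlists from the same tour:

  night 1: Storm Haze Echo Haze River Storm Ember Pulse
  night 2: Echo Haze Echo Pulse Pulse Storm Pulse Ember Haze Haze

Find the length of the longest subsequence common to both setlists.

4

One common subsequence of length 4: Haze at night 1[2]=night 2[2], Echo at night 1[3]=night 2[3], Storm at night 1[6]=night 2[6], Ember at night 1[7]=night 2[8]. dp[8][10] = 4 confirms this is the maximum.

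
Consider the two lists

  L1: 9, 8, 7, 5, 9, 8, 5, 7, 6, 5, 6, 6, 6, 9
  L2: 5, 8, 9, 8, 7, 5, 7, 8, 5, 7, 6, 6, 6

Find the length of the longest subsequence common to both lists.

10

Pick 9 (L1 #1, L2 #3) → 8 (L1 #2, L2 #4) → 7 (L1 #3, L2 #5) → 5 (L1 #4, L2 #6) → 8 (L1 #6, L2 #8) → 5 (L1 #7, L2 #9) → 7 (L1 #8, L2 #10) → 6 (L1 #11, L2 #11) → 6 (L1 #12, L2 #12) → 6 (L1 #13, L2 #13); all 10 values appear in both, in order, and the DP table's final entry dp[14][13] is also 10, so no common subsequence is longer.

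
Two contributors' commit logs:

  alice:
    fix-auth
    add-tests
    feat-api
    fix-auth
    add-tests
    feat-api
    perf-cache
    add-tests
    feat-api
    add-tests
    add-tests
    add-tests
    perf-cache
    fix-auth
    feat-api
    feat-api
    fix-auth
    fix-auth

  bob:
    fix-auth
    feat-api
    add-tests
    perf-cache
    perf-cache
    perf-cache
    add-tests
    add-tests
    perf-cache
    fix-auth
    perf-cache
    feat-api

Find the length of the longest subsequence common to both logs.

Match fix-auth [1,1]; then feat-api [3,2]; then add-tests [5,3]; then perf-cache [7,6]; then add-tests [11,7]; then add-tests [12,8]; then perf-cache [13,9]; then fix-auth [14,10]; then feat-api [16,12] — 9 commits in the same relative order in both. The LCS DP gives dp[18][12] = 9, so this is optimal.

9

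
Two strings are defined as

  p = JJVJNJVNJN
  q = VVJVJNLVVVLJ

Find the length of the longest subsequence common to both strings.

Match J at p[2]=q[3], then V at p[3]=q[4], then J at p[4]=q[5], then N at p[5]=q[6], then V at p[7]=q[10], then J at p[9]=q[12] — 6 characters in the same relative order in both, and the DP table's final entry dp[10][12] is also 6, so no common subsequence is longer.

6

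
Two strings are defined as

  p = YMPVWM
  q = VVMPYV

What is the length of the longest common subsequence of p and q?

Let dp[i][j] be the LCS length of the first i characters of p and the first j characters of q. dp[i][j] = dp[i-1][j-1]+1 when the i-th and j-th characters match, else max(dp[i-1][j], dp[i][j-1]).
    ·  V  V  M  P  Y  V
 ·  0  0  0  0  0  0  0
 Y  0  0  0  0  0  1  1
 M  0  0  0  1  1  1  1
 P  0  0  0  1  2  2  2
 V  0  1  1  1  2  2  3
 W  0  1  1  1  2  2  3
 M  0  1  1  2  2  2  3
dp[6][6] = 3. One LCS (by backtracking along matches): MPV.

3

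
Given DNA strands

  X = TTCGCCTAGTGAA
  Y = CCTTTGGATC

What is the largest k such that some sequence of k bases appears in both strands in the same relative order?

6

Let dp[i][j] be the LCS length of the first i bases of X and the first j bases of Y. dp[i][j] = dp[i-1][j-1]+1 when the i-th and j-th bases match, else max(dp[i-1][j], dp[i][j-1]).
    ·  C  C  T  T  T  G  G  A  T  C
 ·  0  0  0  0  0  0  0  0  0  0  0
 T  0  0  0  1  1  1  1  1  1  1  1
 T  0  0  0  1  2  2  2  2  2  2  2
 C  0  1  1  1  2  2  2  2  2  2  3
 G  0  1  1  1  2  2  3  3  3  3  3
 C  0  1  2  2  2  2  3  3  3  3  4
 C  0  1  2  2  2  2  3  3  3  3  4
 T  0  1  2  3  3  3  3  3  3  4  4
 A  0  1  2  3  3  3  3  3  4  4  4
 G  0  1  2  3  3  3  4  4  4  4  4
 T  0  1  2  3  4  4  4  4  4  5  5
 G  0  1  2  3  4  4  5  5  5  5  5
 A  0  1  2  3  4  4  5  5  6  6  6
 A  0  1  2  3  4  4  5  5  6  6  6
dp[13][10] = 6. One LCS (by backtracking along matches): TTTGGA.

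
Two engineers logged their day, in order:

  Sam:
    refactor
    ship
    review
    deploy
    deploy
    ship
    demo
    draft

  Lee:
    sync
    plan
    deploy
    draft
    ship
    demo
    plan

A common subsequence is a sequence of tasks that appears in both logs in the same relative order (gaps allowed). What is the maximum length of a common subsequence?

Match deploy (Sam #4, Lee #3), ship (Sam #6, Lee #5), demo (Sam #7, Lee #6) — 3 tasks in the same relative order in both. The LCS DP gives dp[8][7] = 3, so this is optimal.

3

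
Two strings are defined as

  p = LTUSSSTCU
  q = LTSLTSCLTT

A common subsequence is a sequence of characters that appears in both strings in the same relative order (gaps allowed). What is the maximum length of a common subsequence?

Match L [1,1]; then T [2,2]; then S [4,3]; then S [5,6]; then T [7,10] — 5 characters in the same relative order in both. Since dp[9][10] = 5, nothing longer is possible.

5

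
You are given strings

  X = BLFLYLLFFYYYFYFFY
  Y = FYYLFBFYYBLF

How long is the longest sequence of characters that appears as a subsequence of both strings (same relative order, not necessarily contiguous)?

One common subsequence of length 8: F at X[3]=Y[1] → Y at X[5]=Y[3] → L at X[7]=Y[4] → F at X[8]=Y[5] → F at X[9]=Y[7] → Y at X[10]=Y[8] → Y at X[11]=Y[9] → F at X[16]=Y[12], and the DP table's final entry dp[17][12] is also 8, so no common subsequence is longer.

8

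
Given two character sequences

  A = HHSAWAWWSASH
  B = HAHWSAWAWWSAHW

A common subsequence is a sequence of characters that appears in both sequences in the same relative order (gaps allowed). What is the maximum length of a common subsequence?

Match H at A[1]=B[1], H at A[2]=B[3], S at A[3]=B[5], A at A[4]=B[6], W at A[5]=B[7], A at A[6]=B[8], W at A[7]=B[9], W at A[8]=B[10], S at A[9]=B[11], A at A[10]=B[12], H at A[12]=B[13] — 11 characters in the same relative order in both. Since dp[12][14] = 11, nothing longer is possible.

11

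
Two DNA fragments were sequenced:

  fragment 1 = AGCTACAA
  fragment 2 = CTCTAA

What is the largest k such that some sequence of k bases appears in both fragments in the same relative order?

5

One common subsequence of length 5: C at fragment 1[3]=fragment 2[1], T at fragment 1[4]=fragment 2[2], C at fragment 1[6]=fragment 2[3], A at fragment 1[7]=fragment 2[5], A at fragment 1[8]=fragment 2[6]. dp[8][6] = 5 confirms this is the maximum.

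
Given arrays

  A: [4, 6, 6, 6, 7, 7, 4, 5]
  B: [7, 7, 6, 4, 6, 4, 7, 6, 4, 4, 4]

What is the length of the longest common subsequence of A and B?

Taking 4 at A[1]=B[4]; then 6 at A[2]=B[5]; then 6 at A[3]=B[8]; then 4 at A[7]=B[11] gives a common subsequence of length 4. The LCS DP gives dp[8][11] = 4, so this is optimal.

4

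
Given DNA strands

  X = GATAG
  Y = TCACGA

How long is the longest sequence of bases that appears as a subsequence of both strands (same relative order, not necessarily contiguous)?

Let dp[i][j] be the LCS length of the first i bases of X and the first j bases of Y. dp[i][j] = dp[i-1][j-1]+1 when the i-th and j-th bases match, else max(dp[i-1][j], dp[i][j-1]).
    ·  T  C  A  C  G  A
 ·  0  0  0  0  0  0  0
 G  0  0  0  0  0  1  1
 A  0  0  0  1  1  1  2
 T  0  1  1  1  1  1  2
 A  0  1  1  2  2  2  2
 G  0  1  1  2  2  3  3
dp[5][6] = 3. One LCS (by backtracking along matches): TAG.

3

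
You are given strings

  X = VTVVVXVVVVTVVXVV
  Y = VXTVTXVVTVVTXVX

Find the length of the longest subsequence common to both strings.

11

Match V at X[1]=Y[1]; then T at X[2]=Y[3]; then V at X[3]=Y[4]; then X at X[6]=Y[6]; then V at X[7]=Y[7]; then V at X[8]=Y[8]; then V at X[9]=Y[10]; then V at X[10]=Y[11]; then T at X[11]=Y[12]; then V at X[13]=Y[14]; then X at X[14]=Y[15] — 11 characters in the same relative order in both, and the DP table's final entry dp[16][15] is also 11, so no common subsequence is longer.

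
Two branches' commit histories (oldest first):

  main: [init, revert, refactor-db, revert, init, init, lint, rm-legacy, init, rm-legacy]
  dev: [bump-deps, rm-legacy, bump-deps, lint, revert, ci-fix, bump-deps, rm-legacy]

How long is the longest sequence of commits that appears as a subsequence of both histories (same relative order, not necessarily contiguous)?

2

Pick revert [2,5] → rm-legacy [10,8]; all 2 commits appear in both, in order. The LCS DP gives dp[10][8] = 2, so this is optimal.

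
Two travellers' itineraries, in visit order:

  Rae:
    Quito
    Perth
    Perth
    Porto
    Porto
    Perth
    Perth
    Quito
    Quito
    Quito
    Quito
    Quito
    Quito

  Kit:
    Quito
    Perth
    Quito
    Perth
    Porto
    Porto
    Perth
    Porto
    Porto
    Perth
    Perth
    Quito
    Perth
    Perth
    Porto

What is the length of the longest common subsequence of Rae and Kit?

8

Match Quito at Rae[1]=Kit[3], then Perth at Rae[2]=Kit[4], then Perth at Rae[3]=Kit[7], then Porto at Rae[4]=Kit[8], then Porto at Rae[5]=Kit[9], then Perth at Rae[6]=Kit[10], then Perth at Rae[7]=Kit[11], then Quito at Rae[8]=Kit[12] — 8 stops in the same relative order in both, and the DP table's final entry dp[13][15] is also 8, so no common subsequence is longer.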